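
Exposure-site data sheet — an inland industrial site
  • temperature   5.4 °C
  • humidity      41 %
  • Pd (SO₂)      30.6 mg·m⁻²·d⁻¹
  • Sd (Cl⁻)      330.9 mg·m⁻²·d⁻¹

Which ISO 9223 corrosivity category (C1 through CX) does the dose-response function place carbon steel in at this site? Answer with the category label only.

C3

carbon steel: temperature factor f = +0.150·(-4.6) = -0.6900
  SO₂ term: 1.77·30.6^0.52·exp(0.02·41-0.6900) = 11.94
  Sd branch = 0.102·Sd^0.62·e^(0.033·RH+0.04·T) = 17.87 μm/a
  r_corr = 11.94 + 17.87 = 29.81 μm/a
ISO 9223 Table 2 (carbon steel): 25 < 29.8 ≤ 50 μm/a ⇒ C3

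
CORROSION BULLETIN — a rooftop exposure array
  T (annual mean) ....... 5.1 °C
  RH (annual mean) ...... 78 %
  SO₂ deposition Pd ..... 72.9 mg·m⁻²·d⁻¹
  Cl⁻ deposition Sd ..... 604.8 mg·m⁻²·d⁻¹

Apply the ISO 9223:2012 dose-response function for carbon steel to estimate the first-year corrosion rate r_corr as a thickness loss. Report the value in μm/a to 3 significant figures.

carbon steel: temperature factor f = +0.150·(-4.9) = -0.7350
  sulphur-dioxide contribution → 37.57 μm/a
  chloride contribution → 87.03 μm/a
  ⇒ r_corr(carbon steel) = 124.6 μm/a

r_corr = 125 μm/a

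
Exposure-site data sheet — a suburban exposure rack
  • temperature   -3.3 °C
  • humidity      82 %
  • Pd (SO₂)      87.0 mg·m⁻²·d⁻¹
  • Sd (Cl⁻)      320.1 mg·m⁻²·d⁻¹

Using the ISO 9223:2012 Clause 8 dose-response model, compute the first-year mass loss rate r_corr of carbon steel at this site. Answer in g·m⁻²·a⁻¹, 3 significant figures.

carbon steel: T≤10 °C ⇒ hinge +0.150·(-3.3−10) = -1.9950
  SO₂ term: 1.77·87.0^0.52·exp(0.02·82-1.9950) = 12.66
  Cl⁻ term: 0.102·320.1^0.62·exp(0.033·82+0.04·-3.3) = 47.84
  r_corr = 12.66 + 47.84 = 60.49 μm/a
Convert to mass loss: 60.49 μm/a × 7.85 g/cm³ = 474.9 g·m⁻²·a⁻¹

r_corr = 475 g·m⁻²·a⁻¹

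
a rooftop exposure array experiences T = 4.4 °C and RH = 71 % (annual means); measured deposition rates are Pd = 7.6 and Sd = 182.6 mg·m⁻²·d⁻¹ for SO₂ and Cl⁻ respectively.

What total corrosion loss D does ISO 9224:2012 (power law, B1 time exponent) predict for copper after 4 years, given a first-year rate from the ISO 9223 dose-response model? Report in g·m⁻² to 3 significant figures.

copper: f(T) = +0.126·(T−10) [T≤10 °C] = -0.7056
  Pd branch = 0.0053·Pd^0.26·e^(0.059·RH+f) = 0.2925 μm/a
  Cl⁻ term: 0.01025·182.6^0.27·exp(0.036·71+0.049·4.4) = 0.6684
  r_corr = 0.2925 + 0.6684 = 0.9609 μm/a
Long-term exponent b (ISO 9224 Table 2, B1) = 0.667
  D(4) = 0.9609 × 4^0.667 = 0.9609 × 2.521 = 2.422 μm
  Mass loss = 2.422 μm × 8.96 g/cm³ = 21.7 g·m⁻²

D(4) = 21.7 g·m⁻²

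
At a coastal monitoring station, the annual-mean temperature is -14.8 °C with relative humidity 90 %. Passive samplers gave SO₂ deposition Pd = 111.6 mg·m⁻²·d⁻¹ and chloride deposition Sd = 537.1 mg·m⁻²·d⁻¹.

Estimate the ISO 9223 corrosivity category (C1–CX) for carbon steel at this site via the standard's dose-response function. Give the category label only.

C4

carbon steel: temperature factor f = +0.150·(-24.8) = -3.7200
  sulphur-dioxide contribution → 3.012 μm/a
  chloride contribution → 54.2 μm/a
  total first-year rate 57.21 μm/a
ISO 9223 Table 2 (carbon steel): 50 < 57.2 ≤ 80 μm/a ⇒ C4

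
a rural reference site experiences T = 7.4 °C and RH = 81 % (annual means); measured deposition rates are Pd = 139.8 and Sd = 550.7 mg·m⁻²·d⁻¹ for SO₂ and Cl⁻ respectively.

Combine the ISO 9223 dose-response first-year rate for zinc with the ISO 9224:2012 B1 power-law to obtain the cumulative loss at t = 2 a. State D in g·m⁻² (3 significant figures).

zinc: f(T) = +0.038·(T−10) [T≤10 °C] = -0.0988
  sulphur-dioxide contribution → 4.265 μm/a
  chloride contribution → 2.291 μm/a
  ⇒ r_corr(zinc) = 6.555 μm/a
Power-law: D(2) = r_corr · 2^0.813
  D(2) = 6.555 × 2^0.813 = 6.555 × 1.757 = 11.52 μm
  Mass loss = 11.52 μm × 7.14 g/cm³ = 82.23 g·m⁻²

D(2) = 82.2 g·m⁻²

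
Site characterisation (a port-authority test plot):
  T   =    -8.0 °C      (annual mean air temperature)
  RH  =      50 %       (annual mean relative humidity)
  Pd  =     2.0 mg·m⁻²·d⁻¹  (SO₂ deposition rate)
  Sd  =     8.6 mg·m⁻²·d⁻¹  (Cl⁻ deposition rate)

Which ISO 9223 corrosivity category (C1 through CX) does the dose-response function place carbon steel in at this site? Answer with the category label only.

carbon steel: T≤10 °C ⇒ hinge +0.150·(-8.0−10) = -2.7000
  Pd branch = 1.77·Pd^0.52·e^(0.02·RH+f) = 0.4637 μm/a
  Sd branch = 0.102·Sd^0.62·e^(0.033·RH+0.04·T) = 1.464 μm/a
  sum: 0.4637 + 1.464 → r_corr = 1.928 μm/a
Category bounds: 1.3…25 μm/a bracket r_corr ⇒ C2

C2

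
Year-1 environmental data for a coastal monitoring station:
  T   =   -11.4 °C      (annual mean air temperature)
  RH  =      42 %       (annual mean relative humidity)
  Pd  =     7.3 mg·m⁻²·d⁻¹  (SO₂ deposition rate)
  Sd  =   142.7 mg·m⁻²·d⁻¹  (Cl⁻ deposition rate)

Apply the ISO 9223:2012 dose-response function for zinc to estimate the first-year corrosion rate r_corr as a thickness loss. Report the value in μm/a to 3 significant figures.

zinc: f(T) = +0.038·(T−10) [T≤10 °C] = -0.8132
  SO₂ term: 0.0129·7.3^0.44·exp(0.046·42-0.8132) = 0.0947
  Cl⁻ term: 0.0175·142.7^0.57·exp(0.008·42+0.085·-11.4) = 0.1571
  sum: 0.0947 + 0.1571 → r_corr = 0.2518 μm/a

r_corr = 0.252 μm/a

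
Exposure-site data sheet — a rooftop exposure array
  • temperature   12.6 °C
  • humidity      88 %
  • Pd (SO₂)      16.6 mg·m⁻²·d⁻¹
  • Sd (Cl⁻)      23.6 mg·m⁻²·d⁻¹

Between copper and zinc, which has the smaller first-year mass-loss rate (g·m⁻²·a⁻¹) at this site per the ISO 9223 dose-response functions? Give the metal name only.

zinc

copper: f(T) = -0.080·(T−10) [T>10 °C] = -0.2080
  sulphur-dioxide contribution → 1.607 μm/a
  chloride contribution → 1.06 μm/a
  total first-year rate 2.667 μm/a
  mass loss = 2.667 μm/a × 8.96 g/cm³ = 23.9 g·m⁻²·a⁻¹
zinc: temperature factor f = -0.071·(2.6) = -0.1846
  sulphur-dioxide contribution → 2.115 μm/a
  chloride contribution → 0.6259 μm/a
  total first-year rate 2.741 μm/a
  mass loss = 2.741 μm/a × 7.14 g/cm³ = 19.57 g·m⁻²·a⁻¹
Ordering by g·m⁻²·a⁻¹: copper (23.9) > zinc (19.6)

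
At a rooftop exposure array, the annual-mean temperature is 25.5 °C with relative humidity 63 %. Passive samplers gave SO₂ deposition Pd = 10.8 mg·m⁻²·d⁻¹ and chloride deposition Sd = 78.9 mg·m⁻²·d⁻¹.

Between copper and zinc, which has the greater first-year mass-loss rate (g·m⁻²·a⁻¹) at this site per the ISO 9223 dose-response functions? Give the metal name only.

copper: f(T) = -0.080·(T−10) [T>10 °C] = -1.2400
  Pd branch = 0.0053·Pd^0.26·e^(0.059·RH+f) = 0.1171 μm/a
  Sd branch = 0.01025·Sd^0.27·e^(0.036·RH+0.049·T) = 1.123 μm/a
  sum: 0.1171 + 1.123 → r_corr = 1.241 μm/a
  mass loss = 1.241 μm/a × 8.96 g/cm³ = 11.12 g·m⁻²·a⁻¹
zinc: f(T) = -0.071·(T−10) [T>10 °C] = -1.1005
  Pd branch = 0.0129·Pd^0.44·e^(0.046·RH+f) = 0.2218 μm/a
  Sd branch = 0.0175·Sd^0.57·e^(0.008·RH+0.085·T) = 3.052 μm/a
  sum: 0.2218 + 3.052 → r_corr = 3.274 μm/a
  mass loss = 3.274 μm/a × 7.14 g/cm³ = 23.38 g·m⁻²·a⁻¹
Ordering by g·m⁻²·a⁻¹: zinc (23.4) > copper (11.1)

zinc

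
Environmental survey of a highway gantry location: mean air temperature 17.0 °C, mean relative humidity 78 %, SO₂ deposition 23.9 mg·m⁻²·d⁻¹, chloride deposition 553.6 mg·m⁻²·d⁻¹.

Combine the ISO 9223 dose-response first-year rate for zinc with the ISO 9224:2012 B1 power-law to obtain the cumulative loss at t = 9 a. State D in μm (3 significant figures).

D(9) = 37.1 μm

zinc: T>10 °C ⇒ hinge -0.071·(17.0−10) = -0.4970
  sulphur-dioxide contribution → 1.147 μm/a
  chloride contribution → 5.072 μm/a
  total first-year rate 6.219 μm/a
ISO 9224: D(t) = r_corr · t^b with b = 0.813 (zinc, B1)
  D(9) = 6.219 × 9^0.813 = 6.219 × 5.968 = 37.11 μm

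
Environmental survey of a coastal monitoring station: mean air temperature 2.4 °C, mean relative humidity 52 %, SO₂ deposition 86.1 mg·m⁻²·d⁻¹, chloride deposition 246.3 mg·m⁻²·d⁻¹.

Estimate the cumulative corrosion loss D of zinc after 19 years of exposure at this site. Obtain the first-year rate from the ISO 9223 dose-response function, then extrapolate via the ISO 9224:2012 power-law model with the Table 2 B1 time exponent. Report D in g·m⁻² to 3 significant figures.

D(19) = 117 g·m⁻²

zinc: f(T) = +0.038·(T−10) [T≤10 °C] = -0.2888
  SO₂ term: 0.0129·86.1^0.44·exp(0.046·52-0.2888) = 0.7506
  Sd branch = 0.0175·Sd^0.57·e^(0.008·RH+0.085·T) = 0.7506 μm/a
  sum: 0.7506 + 0.7506 → r_corr = 1.501 μm/a
ISO 9224: D(t) = r_corr · t^b with b = 0.813 (zinc, B1)
  D(19) = 1.501 × 19^0.813 = 1.501 × 10.96 = 16.45 μm
  Mass loss = 16.45 μm × 7.14 g/cm³ = 117.4 g·m⁻²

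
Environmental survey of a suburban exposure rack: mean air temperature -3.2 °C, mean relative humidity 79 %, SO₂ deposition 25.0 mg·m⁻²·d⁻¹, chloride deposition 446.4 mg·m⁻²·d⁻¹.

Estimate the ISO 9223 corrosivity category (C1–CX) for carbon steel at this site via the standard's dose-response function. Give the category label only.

C4

carbon steel: f(T) = +0.150·(T−10) [T≤10 °C] = -1.9800
  Pd branch = 1.77·Pd^0.52·e^(0.02·RH+f) = 6.327 μm/a
  Sd branch = 0.102·Sd^0.62·e^(0.033·RH+0.04·T) = 53.46 μm/a
  sum: 6.327 + 53.46 → r_corr = 59.79 μm/a
Category bounds: 50…80 μm/a bracket r_corr ⇒ C4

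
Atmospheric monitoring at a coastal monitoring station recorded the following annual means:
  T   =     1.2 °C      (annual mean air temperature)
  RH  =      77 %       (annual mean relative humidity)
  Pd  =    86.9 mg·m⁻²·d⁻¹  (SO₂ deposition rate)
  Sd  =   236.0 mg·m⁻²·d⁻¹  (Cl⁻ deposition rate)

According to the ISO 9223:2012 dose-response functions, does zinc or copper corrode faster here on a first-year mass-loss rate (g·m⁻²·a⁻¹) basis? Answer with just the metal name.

zinc: f(T) = +0.038·(T−10) [T≤10 °C] = -0.3344
  sulphur-dioxide contribution → 2.274 μm/a
  chloride contribution → 0.808 μm/a
  ⇒ r_corr(zinc) = 3.082 μm/a
  mass loss = 3.082 μm/a × 7.14 g/cm³ = 22.01 g·m⁻²·a⁻¹
copper: T≤10 °C ⇒ hinge +0.126·(1.2−10) = -1.1088
  sulphur-dioxide contribution → 0.5247 μm/a
  chloride contribution → 0.76 μm/a
  total first-year rate 1.285 μm/a
  mass loss = 1.285 μm/a × 8.96 g/cm³ = 11.51 g·m⁻²·a⁻¹
Ordering by g·m⁻²·a⁻¹: zinc (22) > copper (11.5)

zinc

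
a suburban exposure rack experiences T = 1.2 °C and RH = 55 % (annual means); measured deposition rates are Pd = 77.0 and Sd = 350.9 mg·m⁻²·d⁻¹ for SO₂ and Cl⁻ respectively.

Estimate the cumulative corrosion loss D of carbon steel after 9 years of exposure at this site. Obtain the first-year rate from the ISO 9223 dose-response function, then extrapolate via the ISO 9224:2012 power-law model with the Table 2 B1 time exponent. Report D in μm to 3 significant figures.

carbon steel: T≤10 °C ⇒ hinge +0.150·(1.2−10) = -1.3200
  sulphur-dioxide contribution → 13.6 μm/a
  chloride contribution → 24.87 μm/a
  ⇒ r_corr(carbon steel) = 38.47 μm/a
ISO 9224: D(t) = r_corr · t^b with b = 0.523 (carbon steel, B1)
  D(9) = 38.47 × 9^0.523 = 38.47 × 3.156 = 121.4 μm

D(9) = 121 μm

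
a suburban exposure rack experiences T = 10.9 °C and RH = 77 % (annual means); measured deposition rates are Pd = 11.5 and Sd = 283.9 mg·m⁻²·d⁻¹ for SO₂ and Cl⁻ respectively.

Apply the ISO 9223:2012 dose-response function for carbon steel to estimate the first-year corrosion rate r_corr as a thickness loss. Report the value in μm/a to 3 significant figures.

carbon steel: T>10 °C ⇒ hinge -0.054·(10.9−10) = -0.0486
  Pd branch = 1.77·Pd^0.52·e^(0.02·RH+f) = 28.01 μm/a
  Cl⁻ term: 0.102·283.9^0.62·exp(0.033·77+0.04·10.9) = 66.44
  sum: 28.01 + 66.44 → r_corr = 94.45 μm/a

r_corr = 94.4 μm/a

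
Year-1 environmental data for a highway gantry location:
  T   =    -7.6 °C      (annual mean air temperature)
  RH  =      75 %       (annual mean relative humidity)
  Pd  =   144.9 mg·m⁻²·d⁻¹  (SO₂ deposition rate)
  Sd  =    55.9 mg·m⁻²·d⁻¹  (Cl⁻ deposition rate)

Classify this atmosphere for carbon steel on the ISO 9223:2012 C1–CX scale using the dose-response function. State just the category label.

C2

carbon steel: f(T) = +0.150·(T−10) [T≤10 °C] = -2.6400
  SO₂ term: 1.77·144.9^0.52·exp(0.02·75-2.6400) = 7.527
  Cl⁻ term: 0.102·55.9^0.62·exp(0.033·75+0.04·-7.6) = 10.84
  r_corr = 7.527 + 10.84 = 18.36 μm/a
ISO 9223 Table 2 (carbon steel): 1.3 < 18.4 ≤ 25 μm/a ⇒ C2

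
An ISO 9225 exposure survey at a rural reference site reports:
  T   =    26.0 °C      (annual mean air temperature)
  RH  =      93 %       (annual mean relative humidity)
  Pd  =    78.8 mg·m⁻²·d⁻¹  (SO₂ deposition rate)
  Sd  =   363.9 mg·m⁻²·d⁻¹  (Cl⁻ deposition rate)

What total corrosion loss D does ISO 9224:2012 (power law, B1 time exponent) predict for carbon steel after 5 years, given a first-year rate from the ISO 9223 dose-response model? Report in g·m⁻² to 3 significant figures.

carbon steel: T>10 °C ⇒ hinge -0.054·(26.0−10) = -0.8640
  sulphur-dioxide contribution → 46.42 μm/a
  chloride contribution → 240.4 μm/a
  ⇒ r_corr(carbon steel) = 286.8 μm/a
ISO 9224: D(t) = r_corr · t^b with b = 0.523 (carbon steel, B1)
  D(5) = 286.8 × 5^0.523 = 286.8 × 2.32 = 665.5 μm
  Mass loss = 665.5 μm × 7.85 g/cm³ = 5224 g·m⁻²

D(5) = 5.22e+03 g·m⁻²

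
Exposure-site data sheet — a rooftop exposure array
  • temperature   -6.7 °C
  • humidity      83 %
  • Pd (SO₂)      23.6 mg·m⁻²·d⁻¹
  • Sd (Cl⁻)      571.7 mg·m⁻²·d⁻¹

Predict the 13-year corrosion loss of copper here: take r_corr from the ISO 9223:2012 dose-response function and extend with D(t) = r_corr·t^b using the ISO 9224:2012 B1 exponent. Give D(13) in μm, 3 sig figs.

copper: f(T) = +0.126·(T−10) [T≤10 °C] = -2.1042
  Pd branch = 0.0053·Pd^0.26·e^(0.059·RH+f) = 0.1968 μm/a
  Sd branch = 0.01025·Sd^0.27·e^(0.036·RH+0.049·T) = 0.8133 μm/a
  sum: 0.1968 + 0.8133 → r_corr = 1.01 μm/a
ISO 9224: D(t) = r_corr · t^b with b = 0.667 (copper, B1)
  D(13) = 1.01 × 13^0.667 = 1.01 × 5.534 = 5.59 μm

D(13) = 5.59 μm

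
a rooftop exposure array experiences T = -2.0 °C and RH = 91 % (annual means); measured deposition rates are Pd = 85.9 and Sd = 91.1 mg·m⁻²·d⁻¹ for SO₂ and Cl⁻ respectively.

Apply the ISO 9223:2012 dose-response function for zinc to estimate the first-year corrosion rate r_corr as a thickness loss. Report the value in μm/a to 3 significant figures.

zinc: temperature factor f = +0.038·(-12.0) = -0.4560
  Pd branch = 0.0129·Pd^0.44·e^(0.046·RH+f) = 3.815 μm/a
  Cl⁻ term: 0.0175·91.1^0.57·exp(0.008·91+0.085·-2.0) = 0.4002
  r_corr = 3.815 + 0.4002 = 4.215 μm/a

r_corr = 4.21 μm/a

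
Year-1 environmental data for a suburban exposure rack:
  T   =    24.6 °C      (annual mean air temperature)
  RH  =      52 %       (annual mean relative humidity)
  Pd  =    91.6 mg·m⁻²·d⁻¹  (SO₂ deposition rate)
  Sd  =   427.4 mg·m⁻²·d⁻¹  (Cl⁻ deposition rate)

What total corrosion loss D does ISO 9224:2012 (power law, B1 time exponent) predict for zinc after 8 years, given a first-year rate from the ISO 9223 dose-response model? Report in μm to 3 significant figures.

zinc: temperature factor f = -0.071·(14.6) = -1.0366
  SO₂ term: 0.0129·91.6^0.44·exp(0.046·52-1.0366) = 0.3651
  Sd branch = 0.0175·Sd^0.57·e^(0.008·RH+0.085·T) = 6.783 μm/a
  sum: 0.3651 + 6.783 → r_corr = 7.148 μm/a
Power-law: D(8) = r_corr · 8^0.813
  D(8) = 7.148 × 8^0.813 = 7.148 × 5.423 = 38.76 μm

D(8) = 38.8 μm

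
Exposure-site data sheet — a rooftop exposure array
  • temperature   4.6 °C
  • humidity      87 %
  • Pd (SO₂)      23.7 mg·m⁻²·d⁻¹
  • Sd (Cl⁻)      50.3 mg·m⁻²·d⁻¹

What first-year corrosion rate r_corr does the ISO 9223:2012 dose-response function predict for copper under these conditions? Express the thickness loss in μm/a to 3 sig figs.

r_corr = 1.88 μm/a

copper: T≤10 °C ⇒ hinge +0.126·(4.6−10) = -0.6804
  Pd branch = 0.0053·Pd^0.26·e^(0.059·RH+f) = 1.036 μm/a
  Sd branch = 0.01025·Sd^0.27·e^(0.036·RH+0.049·T) = 0.8477 μm/a
  r_corr = 1.036 + 0.8477 = 1.884 μm/a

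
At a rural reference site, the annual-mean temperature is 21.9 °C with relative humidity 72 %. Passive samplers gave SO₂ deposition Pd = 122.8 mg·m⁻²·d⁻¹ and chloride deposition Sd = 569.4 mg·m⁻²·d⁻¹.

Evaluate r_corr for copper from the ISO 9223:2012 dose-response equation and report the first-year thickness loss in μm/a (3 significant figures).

r_corr = 2.72 μm/a

copper: temperature factor f = -0.080·(11.9) = -0.9520
  Pd branch = 0.0053·Pd^0.26·e^(0.059·RH+f) = 0.4999 μm/a
  Sd branch = 0.01025·Sd^0.27·e^(0.036·RH+0.049·T) = 2.22 μm/a
  r_corr = 0.4999 + 2.22 = 2.72 μm/a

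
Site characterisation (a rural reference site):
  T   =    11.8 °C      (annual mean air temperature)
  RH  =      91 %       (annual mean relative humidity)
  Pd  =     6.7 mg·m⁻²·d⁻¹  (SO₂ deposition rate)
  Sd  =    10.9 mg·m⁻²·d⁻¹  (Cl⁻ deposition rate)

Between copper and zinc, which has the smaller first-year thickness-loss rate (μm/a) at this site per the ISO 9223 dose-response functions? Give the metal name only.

copper: temperature factor f = -0.080·(1.8) = -0.1440
  SO₂ term: 0.0053·6.7^0.26·exp(0.059·91-0.1440) = 1.615
  Sd branch = 0.01025·Sd^0.27·e^(0.036·RH+0.049·T) = 0.9219 μm/a
  r_corr = 1.615 + 0.9219 = 2.537 μm/a
zinc: T>10 °C ⇒ hinge -0.071·(11.8−10) = -0.1278
  SO₂ term: 0.0129·6.7^0.44·exp(0.046·91-0.1278) = 1.724
  Cl⁻ term: 0.0175·10.9^0.57·exp(0.008·91+0.085·11.8) = 0.3856
  sum: 1.724 + 0.3856 → r_corr = 2.11 μm/a
Ordering by μm/a: copper (2.54) > zinc (2.11)

zinc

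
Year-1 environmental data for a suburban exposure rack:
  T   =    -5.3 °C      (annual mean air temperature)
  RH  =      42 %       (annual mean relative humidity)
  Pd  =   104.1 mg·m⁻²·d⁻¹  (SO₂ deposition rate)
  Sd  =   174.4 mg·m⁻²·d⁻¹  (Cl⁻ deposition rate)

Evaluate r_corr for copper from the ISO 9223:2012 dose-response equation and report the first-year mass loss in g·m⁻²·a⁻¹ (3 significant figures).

copper: temperature factor f = +0.126·(-15.3) = -1.9278
  Pd branch = 0.0053·Pd^0.26·e^(0.059·RH+f) = 0.03074 μm/a
  Cl⁻ term: 0.01025·174.4^0.27·exp(0.036·42+0.049·-5.3) = 0.1445
  r_corr = 0.03074 + 0.1445 = 0.1752 μm/a
Convert to mass loss: 0.1752 μm/a × 8.96 g/cm³ = 1.57 g·m⁻²·a⁻¹

r_corr = 1.57 g·m⁻²·a⁻¹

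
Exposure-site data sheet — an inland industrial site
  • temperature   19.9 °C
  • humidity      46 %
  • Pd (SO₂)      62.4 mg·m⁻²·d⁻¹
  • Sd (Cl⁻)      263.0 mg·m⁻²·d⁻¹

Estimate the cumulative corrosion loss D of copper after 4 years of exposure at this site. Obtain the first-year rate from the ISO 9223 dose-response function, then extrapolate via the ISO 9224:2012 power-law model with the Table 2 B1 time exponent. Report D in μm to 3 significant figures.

D(4) = 1.88 μm

copper: f(T) = -0.080·(T−10) [T>10 °C] = -0.7920
  SO₂ term: 0.0053·62.4^0.26·exp(0.059·46-0.7920) = 0.1061
  Cl⁻ term: 0.01025·263.0^0.27·exp(0.036·46+0.049·19.9) = 0.6409
  r_corr = 0.1061 + 0.6409 = 0.747 μm/a
Power-law: D(4) = r_corr · 4^0.667
  D(4) = 0.747 × 4^0.667 = 0.747 × 2.521 = 1.883 μm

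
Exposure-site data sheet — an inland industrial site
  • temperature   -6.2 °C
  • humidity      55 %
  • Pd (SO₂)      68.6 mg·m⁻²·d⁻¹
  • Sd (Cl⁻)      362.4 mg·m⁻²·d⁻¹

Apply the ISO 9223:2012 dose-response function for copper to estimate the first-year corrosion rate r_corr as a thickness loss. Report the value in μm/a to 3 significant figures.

copper: temperature factor f = +0.126·(-16.2) = -2.0412
  sulphur-dioxide contribution → 0.05303 μm/a
  chloride contribution → 0.2689 μm/a
  ⇒ r_corr(copper) = 0.322 μm/a

r_corr = 0.322 μm/a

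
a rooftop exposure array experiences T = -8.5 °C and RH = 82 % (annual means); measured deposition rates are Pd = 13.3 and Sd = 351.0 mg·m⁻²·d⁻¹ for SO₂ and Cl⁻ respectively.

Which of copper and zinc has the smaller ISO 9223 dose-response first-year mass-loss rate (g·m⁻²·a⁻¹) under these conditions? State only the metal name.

copper

copper: T≤10 °C ⇒ hinge +0.126·(-8.5−10) = -2.3310
  Pd branch = 0.0053·Pd^0.26·e^(0.059·RH+f) = 0.1274 μm/a
  Cl⁻ term: 0.01025·351.0^0.27·exp(0.036·82+0.049·-8.5) = 0.6297
  sum: 0.1274 + 0.6297 → r_corr = 0.7571 μm/a
  mass loss = 0.7571 μm/a × 8.96 g/cm³ = 6.784 g·m⁻²·a⁻¹
zinc: f(T) = +0.038·(T−10) [T≤10 °C] = -0.7030
  SO₂ term: 0.0129·13.3^0.44·exp(0.046·82-0.7030) = 0.8668
  Sd branch = 0.0175·Sd^0.57·e^(0.008·RH+0.085·T) = 0.4624 μm/a
  r_corr = 0.8668 + 0.4624 = 1.329 μm/a
  mass loss = 1.329 μm/a × 7.14 g/cm³ = 9.49 g·m⁻²·a⁻¹
Ordering by g·m⁻²·a⁻¹: zinc (9.49) > copper (6.78)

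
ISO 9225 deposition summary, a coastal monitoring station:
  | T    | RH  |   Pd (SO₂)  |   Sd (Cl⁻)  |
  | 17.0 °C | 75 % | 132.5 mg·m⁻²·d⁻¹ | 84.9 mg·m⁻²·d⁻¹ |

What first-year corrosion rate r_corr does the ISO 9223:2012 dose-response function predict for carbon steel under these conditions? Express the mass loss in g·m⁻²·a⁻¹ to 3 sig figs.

carbon steel: temperature factor f = -0.054·(7.0) = -0.3780
  SO₂ term: 1.77·132.5^0.52·exp(0.02·75-0.3780) = 68.99
  Cl⁻ term: 0.102·84.9^0.62·exp(0.033·75+0.04·17.0) = 37.56
  sum: 68.99 + 37.56 → r_corr = 106.6 μm/a
Convert to mass loss: 106.6 μm/a × 7.85 g/cm³ = 836.4 g·m⁻²·a⁻¹

r_corr = 836 g·m⁻²·a⁻¹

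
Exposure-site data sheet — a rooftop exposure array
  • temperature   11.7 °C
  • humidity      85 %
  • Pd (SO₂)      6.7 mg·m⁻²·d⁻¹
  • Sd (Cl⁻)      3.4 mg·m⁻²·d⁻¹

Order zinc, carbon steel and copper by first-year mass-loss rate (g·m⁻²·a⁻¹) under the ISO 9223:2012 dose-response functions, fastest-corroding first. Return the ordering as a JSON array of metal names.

zinc: T>10 °C ⇒ hinge -0.071·(11.7−10) = -0.1207
  sulphur-dioxide contribution → 1.317 μm/a
  chloride contribution → 0.1876 μm/a
  total first-year rate 1.505 μm/a
  mass loss = 1.505 μm/a × 7.14 g/cm³ = 10.75 g·m⁻²·a⁻¹
carbon steel: f(T) = -0.054·(T−10) [T>10 °C] = -0.0918
  sulphur-dioxide contribution → 23.77 μm/a
  chloride contribution → 5.749 μm/a
  ⇒ r_corr(carbon steel) = 29.52 μm/a
  mass loss = 29.52 μm/a × 7.85 g/cm³ = 231.7 g·m⁻²·a⁻¹
copper: f(T) = -0.080·(T−10) [T>10 °C] = -0.1360
  sulphur-dioxide contribution → 1.143 μm/a
  chloride contribution → 0.5397 μm/a
  ⇒ r_corr(copper) = 1.683 μm/a
  mass loss = 1.683 μm/a × 8.96 g/cm³ = 15.08 g·m⁻²·a⁻¹
Ordering by g·m⁻²·a⁻¹: carbon steel (232) > copper (15.1) > zinc (10.7)

["carbon steel", "copper", "zinc"]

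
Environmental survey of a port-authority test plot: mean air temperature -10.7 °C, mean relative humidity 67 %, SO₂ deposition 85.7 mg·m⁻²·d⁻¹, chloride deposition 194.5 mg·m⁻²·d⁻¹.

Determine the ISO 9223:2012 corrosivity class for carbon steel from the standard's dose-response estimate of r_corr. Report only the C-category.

C2

carbon steel: temperature factor f = +0.150·(-20.7) = -3.1050
  SO₂ term: 1.77·85.7^0.52·exp(0.02·67-3.1050) = 3.066
  Cl⁻ term: 0.102·194.5^0.62·exp(0.033·67+0.04·-10.7) = 15.92
  sum: 3.066 + 15.92 → r_corr = 18.99 μm/a
19 μm/a falls in (1.3, 25] for carbon steel → category C2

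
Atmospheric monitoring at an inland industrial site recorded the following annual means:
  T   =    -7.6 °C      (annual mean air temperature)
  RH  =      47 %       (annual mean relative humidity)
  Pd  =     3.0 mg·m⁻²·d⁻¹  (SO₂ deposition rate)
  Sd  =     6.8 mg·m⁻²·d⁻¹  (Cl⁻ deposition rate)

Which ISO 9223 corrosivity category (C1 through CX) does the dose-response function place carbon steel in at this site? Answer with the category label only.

C2

carbon steel: T≤10 °C ⇒ hinge +0.150·(-7.6−10) = -2.6400
  SO₂ term: 1.77·3.0^0.52·exp(0.02·47-2.6400) = 0.5725
  Sd branch = 0.102·Sd^0.62·e^(0.033·RH+0.04·T) = 1.165 μm/a
  sum: 0.5725 + 1.165 → r_corr = 1.737 μm/a
Category bounds: 1.3…25 μm/a bracket r_corr ⇒ C2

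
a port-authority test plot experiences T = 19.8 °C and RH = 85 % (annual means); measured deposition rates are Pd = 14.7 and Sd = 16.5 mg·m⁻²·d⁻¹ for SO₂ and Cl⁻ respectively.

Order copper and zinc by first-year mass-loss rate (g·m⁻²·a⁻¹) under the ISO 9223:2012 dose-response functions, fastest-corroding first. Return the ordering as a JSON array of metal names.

["copper", "zinc"]

copper: temperature factor f = -0.080·(9.8) = -0.7840
  SO₂ term: 0.0053·14.7^0.26·exp(0.059·85-0.7840) = 0.7333
  Sd branch = 0.01025·Sd^0.27·e^(0.036·RH+0.049·T) = 1.23 μm/a
  r_corr = 0.7333 + 1.23 = 1.963 μm/a
  mass loss = 1.963 μm/a × 8.96 g/cm³ = 17.59 g·m⁻²·a⁻¹
zinc: f(T) = -0.071·(T−10) [T>10 °C] = -0.6958
  Pd branch = 0.0129·Pd^0.44·e^(0.046·RH+f) = 1.047 μm/a
  Cl⁻ term: 0.0175·16.5^0.57·exp(0.008·85+0.085·19.8) = 0.9188
  r_corr = 1.047 + 0.9188 = 1.966 μm/a
  mass loss = 1.966 μm/a × 7.14 g/cm³ = 14.04 g·m⁻²·a⁻¹
Ordering by g·m⁻²·a⁻¹: copper (17.6) > zinc (14)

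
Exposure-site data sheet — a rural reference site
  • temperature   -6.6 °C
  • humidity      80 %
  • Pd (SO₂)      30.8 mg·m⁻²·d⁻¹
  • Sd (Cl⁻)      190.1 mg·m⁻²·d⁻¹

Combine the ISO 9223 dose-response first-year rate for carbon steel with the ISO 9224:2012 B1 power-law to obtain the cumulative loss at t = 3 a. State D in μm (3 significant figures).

D(3) = 58.1 μm

carbon steel: f(T) = +0.150·(T−10) [T≤10 °C] = -2.4900
  sulphur-dioxide contribution → 4.32 μm/a
  chloride contribution → 28.41 μm/a
  ⇒ r_corr(carbon steel) = 32.73 μm/a
Power-law: D(3) = r_corr · 3^0.523
  D(3) = 32.73 × 3^0.523 = 32.73 × 1.776 = 58.14 μm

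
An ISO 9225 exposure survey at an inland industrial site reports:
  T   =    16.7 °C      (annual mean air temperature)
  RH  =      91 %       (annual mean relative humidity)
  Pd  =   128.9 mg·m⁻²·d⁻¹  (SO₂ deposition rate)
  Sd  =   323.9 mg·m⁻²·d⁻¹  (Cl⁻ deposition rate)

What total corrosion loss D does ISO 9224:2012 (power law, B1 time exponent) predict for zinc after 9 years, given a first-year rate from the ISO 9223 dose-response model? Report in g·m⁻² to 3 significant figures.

zinc: T>10 °C ⇒ hinge -0.071·(16.7−10) = -0.4757
  SO₂ term: 0.0129·128.9^0.44·exp(0.046·91-0.4757) = 4.472
  Cl⁻ term: 0.0175·323.9^0.57·exp(0.008·91+0.085·16.7) = 4.042
  sum: 4.472 + 4.042 → r_corr = 8.514 μm/a
Power-law: D(9) = r_corr · 9^0.813
  D(9) = 8.514 × 9^0.813 = 8.514 × 5.968 = 50.81 μm
  Mass loss = 50.81 μm × 7.14 g/cm³ = 362.8 g·m⁻²

D(9) = 363 g·m⁻²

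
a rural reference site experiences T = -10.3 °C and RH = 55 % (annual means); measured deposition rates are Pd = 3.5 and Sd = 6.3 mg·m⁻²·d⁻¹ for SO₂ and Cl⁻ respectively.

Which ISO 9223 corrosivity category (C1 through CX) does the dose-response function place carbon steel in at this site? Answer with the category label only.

C2

carbon steel: f(T) = +0.150·(T−10) [T≤10 °C] = -3.0450
  Pd branch = 1.77·Pd^0.52·e^(0.02·RH+f) = 0.4855 μm/a
  Cl⁻ term: 0.102·6.3^0.62·exp(0.033·55+0.04·-10.3) = 1.299
  sum: 0.4855 + 1.299 → r_corr = 1.784 μm/a
1.78 μm/a falls in (1.3, 25] for carbon steel → category C2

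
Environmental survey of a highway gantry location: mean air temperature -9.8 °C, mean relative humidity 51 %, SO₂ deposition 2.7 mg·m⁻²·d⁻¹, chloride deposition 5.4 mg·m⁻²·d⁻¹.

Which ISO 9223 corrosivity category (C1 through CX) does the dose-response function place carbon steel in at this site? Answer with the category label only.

C2

carbon steel: temperature factor f = +0.150·(-19.8) = -2.9700
  sulphur-dioxide contribution → 0.4221 μm/a
  chloride contribution → 1.055 μm/a
  total first-year rate 1.477 μm/a
1.48 μm/a falls in (1.3, 25] for carbon steel → category C2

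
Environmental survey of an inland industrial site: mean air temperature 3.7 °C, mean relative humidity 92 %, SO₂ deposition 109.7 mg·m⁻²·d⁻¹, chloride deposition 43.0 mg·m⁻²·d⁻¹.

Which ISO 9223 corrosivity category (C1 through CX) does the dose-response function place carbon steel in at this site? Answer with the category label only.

carbon steel: temperature factor f = +0.150·(-6.3) = -0.9450
  SO₂ term: 1.77·109.7^0.52·exp(0.02·92-0.9450) = 49.84
  Sd branch = 0.102·Sd^0.62·e^(0.033·RH+0.04·T) = 25.36 μm/a
  sum: 49.84 + 25.36 → r_corr = 75.2 μm/a
ISO 9223 Table 2 (carbon steel): 50 < 75.2 ≤ 80 μm/a ⇒ C4

C4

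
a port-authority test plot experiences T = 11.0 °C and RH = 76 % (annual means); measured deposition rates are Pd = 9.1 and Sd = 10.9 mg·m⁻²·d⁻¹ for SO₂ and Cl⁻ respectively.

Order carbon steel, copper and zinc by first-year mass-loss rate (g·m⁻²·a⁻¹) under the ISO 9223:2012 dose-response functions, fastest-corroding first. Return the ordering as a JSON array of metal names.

carbon steel: T>10 °C ⇒ hinge -0.054·(11.0−10) = -0.0540
  Pd branch = 1.77·Pd^0.52·e^(0.02·RH+f) = 24.17 μm/a
  Cl⁻ term: 0.102·10.9^0.62·exp(0.033·76+0.04·11.0) = 8.553
  sum: 24.17 + 8.553 → r_corr = 32.73 μm/a
  mass loss = 32.73 μm/a × 7.85 g/cm³ = 256.9 g·m⁻²·a⁻¹
copper: T>10 °C ⇒ hinge -0.080·(11.0−10) = -0.0800
  Pd branch = 0.0053·Pd^0.26·e^(0.059·RH+f) = 0.7696 μm/a
  Cl⁻ term: 0.01025·10.9^0.27·exp(0.036·76+0.049·11.0) = 0.5166
  sum: 0.7696 + 0.5166 → r_corr = 1.286 μm/a
  mass loss = 1.286 μm/a × 8.96 g/cm³ = 11.52 g·m⁻²·a⁻¹
zinc: T>10 °C ⇒ hinge -0.071·(11.0−10) = -0.0710
  Pd branch = 0.0129·Pd^0.44·e^(0.046·RH+f) = 1.047 μm/a
  Sd branch = 0.0175·Sd^0.57·e^(0.008·RH+0.085·T) = 0.3195 μm/a
  r_corr = 1.047 + 0.3195 = 1.367 μm/a
  mass loss = 1.367 μm/a × 7.14 g/cm³ = 9.758 g·m⁻²·a⁻¹
Ordering by g·m⁻²·a⁻¹: carbon steel (257) > copper (11.5) > zinc (9.76)

["carbon steel", "copper", "zinc"]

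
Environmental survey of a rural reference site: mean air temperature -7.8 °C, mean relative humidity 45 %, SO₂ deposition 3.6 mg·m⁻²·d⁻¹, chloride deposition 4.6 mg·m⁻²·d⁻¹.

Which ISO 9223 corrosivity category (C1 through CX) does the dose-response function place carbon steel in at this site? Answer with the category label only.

carbon steel: f(T) = +0.150·(T−10) [T≤10 °C] = -2.6700
  sulphur-dioxide contribution → 0.5869 μm/a
  chloride contribution → 0.8491 μm/a
  total first-year rate 1.436 μm/a
ISO 9223 Table 2 (carbon steel): 1.3 < 1.44 ≤ 25 μm/a ⇒ C2

C2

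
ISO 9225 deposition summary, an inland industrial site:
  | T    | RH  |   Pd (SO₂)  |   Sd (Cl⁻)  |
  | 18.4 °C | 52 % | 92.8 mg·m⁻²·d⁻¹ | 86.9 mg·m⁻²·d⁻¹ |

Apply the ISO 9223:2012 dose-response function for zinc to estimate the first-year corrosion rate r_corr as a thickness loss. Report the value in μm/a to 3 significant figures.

r_corr = 2.19 μm/a

zinc: temperature factor f = -0.071·(8.4) = -0.5964
  SO₂ term: 0.0129·92.8^0.44·exp(0.046·52-0.5964) = 0.5703
  Sd branch = 0.0175·Sd^0.57·e^(0.008·RH+0.085·T) = 1.615 μm/a
  sum: 0.5703 + 1.615 → r_corr = 2.185 μm/a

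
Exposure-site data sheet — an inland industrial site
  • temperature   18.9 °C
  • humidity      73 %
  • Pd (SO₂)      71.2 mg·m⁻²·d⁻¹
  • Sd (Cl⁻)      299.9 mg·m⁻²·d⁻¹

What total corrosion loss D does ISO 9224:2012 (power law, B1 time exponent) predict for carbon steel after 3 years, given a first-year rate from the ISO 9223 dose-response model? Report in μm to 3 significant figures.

carbon steel: temperature factor f = -0.054·(8.9) = -0.4806
  SO₂ term: 1.77·71.2^0.52·exp(0.02·73-0.4806) = 43.31
  Sd branch = 0.102·Sd^0.62·e^(0.033·RH+0.04·T) = 82.96 μm/a
  sum: 43.31 + 82.96 → r_corr = 126.3 μm/a
Power-law: D(3) = r_corr · 3^0.523
  D(3) = 126.3 × 3^0.523 = 126.3 × 1.776 = 224.3 μm

D(3) = 224 μm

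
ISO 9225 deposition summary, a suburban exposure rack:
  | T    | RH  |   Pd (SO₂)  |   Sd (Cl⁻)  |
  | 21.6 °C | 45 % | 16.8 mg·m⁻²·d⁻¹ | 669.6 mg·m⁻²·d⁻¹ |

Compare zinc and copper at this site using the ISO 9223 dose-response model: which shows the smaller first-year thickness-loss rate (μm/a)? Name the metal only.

zinc: T>10 °C ⇒ hinge -0.071·(21.6−10) = -0.8236
  SO₂ term: 0.0129·16.8^0.44·exp(0.046·45-0.8236) = 0.1552
  Sd branch = 0.0175·Sd^0.57·e^(0.008·RH+0.085·T) = 6.419 μm/a
  sum: 0.1552 + 6.419 → r_corr = 6.574 μm/a
copper: temperature factor f = -0.080·(11.6) = -0.9280
  Pd branch = 0.0053·Pd^0.26·e^(0.059·RH+f) = 0.06207 μm/a
  Sd branch = 0.01025·Sd^0.27·e^(0.036·RH+0.049·T) = 0.8648 μm/a
  sum: 0.06207 + 0.8648 → r_corr = 0.9269 μm/a
Ordering by μm/a: zinc (6.57) > copper (0.927)

copper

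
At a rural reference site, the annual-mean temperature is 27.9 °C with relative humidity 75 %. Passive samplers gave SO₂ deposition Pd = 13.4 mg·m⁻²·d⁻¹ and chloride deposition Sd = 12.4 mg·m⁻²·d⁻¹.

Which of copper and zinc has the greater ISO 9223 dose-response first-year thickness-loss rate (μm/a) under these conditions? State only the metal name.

copper: temperature factor f = -0.080·(17.9) = -1.4320
  sulphur-dioxide contribution → 0.2076 μm/a
  chloride contribution → 1.181 μm/a
  ⇒ r_corr(copper) = 1.389 μm/a
zinc: temperature factor f = -0.071·(17.9) = -1.2709
  sulphur-dioxide contribution → 0.3572 μm/a
  chloride contribution → 1.435 μm/a
  ⇒ r_corr(zinc) = 1.792 μm/a
Ordering by μm/a: zinc (1.79) > copper (1.39)

zinc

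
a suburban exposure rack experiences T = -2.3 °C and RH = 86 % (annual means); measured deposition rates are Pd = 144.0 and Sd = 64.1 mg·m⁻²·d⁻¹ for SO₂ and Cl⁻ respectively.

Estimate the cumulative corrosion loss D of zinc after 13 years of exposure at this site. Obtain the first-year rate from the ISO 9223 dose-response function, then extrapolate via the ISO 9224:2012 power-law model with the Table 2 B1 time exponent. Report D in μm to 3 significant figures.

D(13) = 32.7 μm

zinc: temperature factor f = +0.038·(-12.3) = -0.4674
  sulphur-dioxide contribution → 3.761 μm/a
  chloride contribution → 0.3068 μm/a
  ⇒ r_corr(zinc) = 4.068 μm/a
ISO 9224: D(t) = r_corr · t^b with b = 0.813 (zinc, B1)
  D(13) = 4.068 × 13^0.813 = 4.068 × 8.047 = 32.74 μm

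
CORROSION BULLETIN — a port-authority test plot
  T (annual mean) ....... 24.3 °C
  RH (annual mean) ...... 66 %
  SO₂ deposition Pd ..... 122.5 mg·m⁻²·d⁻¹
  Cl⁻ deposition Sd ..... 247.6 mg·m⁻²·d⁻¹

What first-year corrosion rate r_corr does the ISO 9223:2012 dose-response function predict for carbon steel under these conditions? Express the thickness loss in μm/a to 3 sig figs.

r_corr = 110 μm/a

carbon steel: f(T) = -0.054·(T−10) [T>10 °C] = -0.7722
  Pd branch = 1.77·Pd^0.52·e^(0.02·RH+f) = 37.3 μm/a
  Cl⁻ term: 0.102·247.6^0.62·exp(0.033·66+0.04·24.3) = 72.57
  sum: 37.3 + 72.57 → r_corr = 109.9 μm/a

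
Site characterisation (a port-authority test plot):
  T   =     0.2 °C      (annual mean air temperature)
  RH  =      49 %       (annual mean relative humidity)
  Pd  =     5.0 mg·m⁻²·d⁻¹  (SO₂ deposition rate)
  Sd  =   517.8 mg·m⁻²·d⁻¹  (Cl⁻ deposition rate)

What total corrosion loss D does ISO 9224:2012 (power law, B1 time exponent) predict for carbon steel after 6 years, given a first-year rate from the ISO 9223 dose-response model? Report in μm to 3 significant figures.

D(6) = 70.1 μm

carbon steel: f(T) = +0.150·(T−10) [T≤10 °C] = -1.4700
  sulphur-dioxide contribution → 2.504 μm/a
  chloride contribution → 24.95 μm/a
  ⇒ r_corr(carbon steel) = 27.46 μm/a
Power-law: D(6) = r_corr · 6^0.523
  D(6) = 27.46 × 6^0.523 = 27.46 × 2.553 = 70.08 μm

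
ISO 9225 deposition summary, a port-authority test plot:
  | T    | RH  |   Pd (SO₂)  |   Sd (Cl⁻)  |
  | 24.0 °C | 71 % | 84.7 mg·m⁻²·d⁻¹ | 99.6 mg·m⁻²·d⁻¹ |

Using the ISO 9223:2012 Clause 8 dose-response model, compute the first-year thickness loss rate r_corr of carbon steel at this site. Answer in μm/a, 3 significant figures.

carbon steel: temperature factor f = -0.054·(14.0) = -0.7560
  SO₂ term: 1.77·84.7^0.52·exp(0.02·71-0.7560) = 34.58
  Sd branch = 0.102·Sd^0.62·e^(0.033·RH+0.04·T) = 48.08 μm/a
  r_corr = 34.58 + 48.08 = 82.66 μm/a

r_corr = 82.7 μm/a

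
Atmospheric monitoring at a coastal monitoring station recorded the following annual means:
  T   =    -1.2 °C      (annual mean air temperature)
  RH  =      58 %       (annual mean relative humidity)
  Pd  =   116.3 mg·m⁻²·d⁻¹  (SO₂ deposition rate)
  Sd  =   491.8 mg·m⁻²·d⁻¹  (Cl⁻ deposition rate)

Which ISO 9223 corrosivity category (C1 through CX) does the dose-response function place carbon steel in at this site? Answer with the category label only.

C3

carbon steel: f(T) = +0.150·(T−10) [T≤10 °C] = -1.6800
  sulphur-dioxide contribution → 12.48 μm/a
  chloride contribution → 30.75 μm/a
  total first-year rate 43.23 μm/a
43.2 μm/a falls in (25, 50] for carbon steel → category C3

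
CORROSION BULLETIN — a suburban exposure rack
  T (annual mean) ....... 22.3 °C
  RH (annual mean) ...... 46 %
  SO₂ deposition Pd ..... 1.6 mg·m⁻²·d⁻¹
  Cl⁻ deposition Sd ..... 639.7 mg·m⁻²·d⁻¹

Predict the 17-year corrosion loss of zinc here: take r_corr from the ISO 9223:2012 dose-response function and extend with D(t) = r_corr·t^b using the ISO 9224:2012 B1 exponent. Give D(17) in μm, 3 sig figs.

zinc: temperature factor f = -0.071·(12.3) = -0.8733
  sulphur-dioxide contribution → 0.05497 μm/a
  chloride contribution → 6.691 μm/a
  total first-year rate 6.746 μm/a
Long-term exponent b (ISO 9224 Table 2, B1) = 0.813
  D(17) = 6.746 × 17^0.813 = 6.746 × 10.01 = 67.51 μm

D(17) = 67.5 μm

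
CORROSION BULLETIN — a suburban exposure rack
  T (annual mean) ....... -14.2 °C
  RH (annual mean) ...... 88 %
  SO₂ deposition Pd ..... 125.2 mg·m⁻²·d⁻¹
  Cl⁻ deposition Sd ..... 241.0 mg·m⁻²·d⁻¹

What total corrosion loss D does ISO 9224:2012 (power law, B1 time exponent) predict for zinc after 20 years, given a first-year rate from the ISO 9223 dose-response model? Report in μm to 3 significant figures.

zinc: f(T) = +0.038·(T−10) [T≤10 °C] = -0.9196
  Pd branch = 0.0129·Pd^0.44·e^(0.046·RH+f) = 2.467 μm/a
  Cl⁻ term: 0.0175·241.0^0.57·exp(0.008·88+0.085·-14.2) = 0.2412
  sum: 2.467 + 0.2412 → r_corr = 2.708 μm/a
Long-term exponent b (ISO 9224 Table 2, B1) = 0.813
  D(20) = 2.708 × 20^0.813 = 2.708 × 11.42 = 30.93 μm

D(20) = 30.9 μm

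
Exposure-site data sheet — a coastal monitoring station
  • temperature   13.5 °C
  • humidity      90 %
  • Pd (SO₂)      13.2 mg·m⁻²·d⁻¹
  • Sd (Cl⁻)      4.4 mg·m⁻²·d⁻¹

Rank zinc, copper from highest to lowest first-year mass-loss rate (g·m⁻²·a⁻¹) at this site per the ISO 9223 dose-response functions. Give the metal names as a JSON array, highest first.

["copper", "zinc"]

zinc: temperature factor f = -0.071·(3.5) = -0.2485
  Pd branch = 0.0129·Pd^0.44·e^(0.046·RH+f) = 1.967 μm/a
  Cl⁻ term: 0.0175·4.4^0.57·exp(0.008·90+0.085·13.5) = 0.2635
  sum: 1.967 + 0.2635 → r_corr = 2.23 μm/a
  mass loss = 2.23 μm/a × 7.14 g/cm³ = 15.92 g·m⁻²·a⁻¹
copper: T>10 °C ⇒ hinge -0.080·(13.5−10) = -0.2800
  SO₂ term: 0.0053·13.2^0.26·exp(0.059·90-0.2800) = 1.585
  Cl⁻ term: 0.01025·4.4^0.27·exp(0.036·90+0.049·13.5) = 0.7566
  sum: 1.585 + 0.7566 → r_corr = 2.342 μm/a
  mass loss = 2.342 μm/a × 8.96 g/cm³ = 20.98 g·m⁻²·a⁻¹
Ordering by g·m⁻²·a⁻¹: copper (21) > zinc (15.9)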